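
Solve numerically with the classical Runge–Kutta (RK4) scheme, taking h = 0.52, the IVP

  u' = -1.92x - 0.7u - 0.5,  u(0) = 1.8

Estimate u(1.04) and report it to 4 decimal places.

RK4: k1 = f(x_n, u_n); k2 = f(x_n + h/2, u_n + (h/2)·k1); k3 = f(x_n + h/2, u_n + (h/2)·k2); k4 = f(x_n + h, u_n + h·k3); u_{n+1} = u_n + (h/6)·(k1 + 2k2 + 2k3 + k4).
x=0.000000, u=1.800000:
  k1 = f(0.000000, 1.800000) = -1.760000
  k2 = f(0.260000, 1.342400) = -1.938880
  k3 = f(0.260000, 1.295891) = -1.906324
  k4 = f(0.520000, 0.808712) = -2.064498
  u ← 1.800000 + (0.52/6)·(k1 + 2k2 + 2k3 + k4) = 0.802041
x=0.520000, u=0.802041:
  k1 = f(0.520000, 0.802041) = -2.059829
  k2 = f(0.780000, 0.266486) = -2.184140
  k3 = f(0.780000, 0.234165) = -2.161516
  k4 = f(1.040000, -0.321947) = -2.271437
  u ← 0.802041 + (0.52/6)·(k1 + 2k2 + 2k3 + k4) = -0.326582
u(1.04) ≈ -0.3266

-0.3266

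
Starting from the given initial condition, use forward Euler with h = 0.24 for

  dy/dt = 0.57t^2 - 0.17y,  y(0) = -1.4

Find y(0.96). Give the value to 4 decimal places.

Euler: y_{n+1} = y_n + h·f(t_n, y_n).
t=0.000000, y=-1.400000: f=0.238000 → y ← -1.400000 + 0.24·0.238000 = -1.342880
t=0.240000, y=-1.342880: f=0.261122 → y ← -1.342880 + 0.24·0.261122 = -1.280211
t=0.480000, y=-1.280211: f=0.348964 → y ← -1.280211 + 0.24·0.348964 = -1.196459
t=0.720000, y=-1.196459: f=0.498886 → y ← -1.196459 + 0.24·0.498886 = -1.076727
y(0.96) ≈ -1.0767

-1.0767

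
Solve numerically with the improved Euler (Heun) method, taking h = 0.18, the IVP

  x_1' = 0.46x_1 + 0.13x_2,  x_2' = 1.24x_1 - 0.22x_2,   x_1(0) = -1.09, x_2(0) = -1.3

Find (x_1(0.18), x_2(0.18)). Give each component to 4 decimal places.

-1.2179, -1.5015

Heun on (x_1,x_2): k1 = f(t_n, state_n); k2 = f(t_n + h, state_n + h·k1); state_{n+1} = state_n + (h/2)·(k1 + k2).
0.000000: (-1.090000, -1.300000)
  k1 = (-0.670400, -1.065600)
  predictor → (-1.210672, -1.491808)
  k2 = (-0.750844, -1.173036)
  → (-1.217912, -1.501477)
(x_1(0.18), x_2(0.18)) ≈ (-1.2179, -1.5015)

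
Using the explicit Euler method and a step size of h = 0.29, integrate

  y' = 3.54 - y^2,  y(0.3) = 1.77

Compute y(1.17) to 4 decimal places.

1.8815

Euler: y_{n+1} = y_n + h·f(t_n, y_n).
t=0.300000, y=1.770000: f=0.407100 → y ← 1.770000 + 0.29·0.407100 = 1.888059
t=0.590000, y=1.888059: f=-0.024767 → y ← 1.888059 + 0.29·(-0.024767) = 1.880877
t=0.880000, y=1.880877: f=0.002303 → y ← 1.880877 + 0.29·0.002303 = 1.881545
y(1.17) ≈ 1.8815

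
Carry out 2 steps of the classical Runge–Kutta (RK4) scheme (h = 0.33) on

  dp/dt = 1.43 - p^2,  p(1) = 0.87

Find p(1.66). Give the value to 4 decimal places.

RK4: k1 = f(t_n, p_n); k2 = f(t_n + h/2, p_n + (h/2)·k1); k3 = f(t_n + h/2, p_n + (h/2)·k2); k4 = f(t_n + h, p_n + h·k3); p_{n+1} = p_n + (h/6)·(k1 + 2k2 + 2k3 + k4).
t=1.000000, p=0.870000:
  k1 = f(1.000000, 0.870000) = 0.673100
  k2 = f(1.165000, 0.981062) = 0.467518
  k3 = f(1.165000, 0.947141) = 0.532925
  k4 = f(1.330000, 1.045865) = 0.336166
  p ← 0.870000 + (0.33/6)·(k1 + 2k2 + 2k3 + k4) = 1.035558
t=1.330000, p=1.035558:
  k1 = f(1.330000, 1.035558) = 0.357619
  k2 = f(1.495000, 1.094565) = 0.231926
  k3 = f(1.495000, 1.073826) = 0.276897
  k4 = f(1.660000, 1.126934) = 0.160019
  p ← 1.035558 + (0.33/6)·(k1 + 2k2 + 2k3 + k4) = 1.119999
p(1.66) ≈ 1.1200

1.1200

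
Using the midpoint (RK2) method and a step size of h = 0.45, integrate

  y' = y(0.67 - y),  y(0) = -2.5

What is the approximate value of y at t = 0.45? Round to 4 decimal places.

-12.0467

Midpoint: k1 = f(t_n, y_n); k2 = f(t_n + h/2, y_n + (h/2)·k1); y_{n+1} = y_n + h·k2.
t=0.000000, y=-2.500000:
  k1 = f(0.000000, -2.500000) = -7.925000
  k2 = f(0.225000, -4.283125) = -21.214854
  y ← -2.500000 + 0.45·(-21.214854) = -12.046684
y(0.45) ≈ -12.0467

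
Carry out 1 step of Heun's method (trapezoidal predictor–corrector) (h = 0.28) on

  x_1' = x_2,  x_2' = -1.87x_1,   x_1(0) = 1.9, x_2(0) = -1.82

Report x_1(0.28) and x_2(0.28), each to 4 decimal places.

1.2511, -2.6814

Heun on (x_1,x_2): k1 = f(s_n, state_n); k2 = f(s_n + h, state_n + h·k1); state_{n+1} = state_n + (h/2)·(k1 + k2).
0.000000: (1.900000, -1.820000)
  k1 = (-1.820000, -3.553000)
  predictor → (1.390400, -2.814840)
  k2 = (-2.814840, -2.600048)
  → (1.251122, -2.681427)
(x_1(0.28), x_2(0.28)) ≈ (1.2511, -2.6814)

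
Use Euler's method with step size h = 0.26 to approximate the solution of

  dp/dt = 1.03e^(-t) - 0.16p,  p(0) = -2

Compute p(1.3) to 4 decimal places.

-0.8509

Euler: p_{n+1} = p_n + h·f(t_n, p_n).
t=0.000000, p=-2.000000: f=1.350000 → p ← -2.000000 + 0.26·1.350000 = -1.649000
t=0.260000, p=-1.649000: f=1.058023 → p ← -1.649000 + 0.26·1.058023 = -1.373914
t=0.520000, p=-1.373914: f=0.832182 → p ← -1.373914 + 0.26·0.832182 = -1.157547
t=0.780000, p=-1.157547: f=0.657366 → p ← -1.157547 + 0.26·0.657366 = -0.986631
t=1.040000, p=-0.986631: f=0.521919 → p ← -0.986631 + 0.26·0.521919 = -0.850932
p(1.3) ≈ -0.8509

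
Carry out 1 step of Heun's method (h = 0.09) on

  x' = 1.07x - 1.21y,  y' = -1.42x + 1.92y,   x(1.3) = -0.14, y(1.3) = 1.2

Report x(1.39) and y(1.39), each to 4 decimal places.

-0.3034, 1.4539

Heun on (x,y): k1 = f(s_n, state_n); k2 = f(s_n + h, state_n + h·k1); state_{n+1} = state_n + (h/2)·(k1 + k2).
1.300000: (-0.140000, 1.200000)
  k1 = (-1.601800, 2.502800)
  predictor → (-0.284162, 1.425252)
  k2 = (-2.028608, 3.139994)
  → (-0.303368, 1.453926)
(x(1.39), y(1.39)) ≈ (-0.3034, 1.4539)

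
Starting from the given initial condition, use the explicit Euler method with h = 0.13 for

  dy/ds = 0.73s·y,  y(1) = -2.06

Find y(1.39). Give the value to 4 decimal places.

-2.7960

Euler: y_{n+1} = y_n + h·f(s_n, y_n).
s=1.000000, y=-2.060000: f=-1.503800 → y ← -2.060000 + 0.13·(-1.503800) = -2.255494
s=1.130000, y=-2.255494: f=-1.860557 → y ← -2.255494 + 0.13·(-1.860557) = -2.497366
s=1.260000, y=-2.497366: f=-2.297078 → y ← -2.497366 + 0.13·(-2.297078) = -2.795987
y(1.39) ≈ -2.7960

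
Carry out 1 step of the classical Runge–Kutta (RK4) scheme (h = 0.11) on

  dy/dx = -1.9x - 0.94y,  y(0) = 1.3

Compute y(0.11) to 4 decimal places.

RK4: k1 = f(x_n, y_n); k2 = f(x_n + h/2, y_n + (h/2)·k1); k3 = f(x_n + h/2, y_n + (h/2)·k2); k4 = f(x_n + h, y_n + h·k3); y_{n+1} = y_n + (h/6)·(k1 + 2k2 + 2k3 + k4).
x=0.000000, y=1.300000:
  k1 = f(0.000000, 1.300000) = -1.222000
  k2 = f(0.055000, 1.232790) = -1.263323
  k3 = f(0.055000, 1.230517) = -1.261186
  k4 = f(0.110000, 1.161270) = -1.300593
  y ← 1.300000 + (0.11/6)·(k1 + 2k2 + 2k3 + k4) = 1.161187
y(0.11) ≈ 1.1612

1.1612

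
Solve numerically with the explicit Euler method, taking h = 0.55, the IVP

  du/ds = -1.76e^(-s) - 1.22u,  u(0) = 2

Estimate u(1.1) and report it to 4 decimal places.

-0.6605

Euler: u_{n+1} = u_n + h·f(s_n, u_n).
s=0.000000, u=2.000000: f=-4.200000 → u ← 2.000000 + 0.55·(-4.200000) = -0.310000
s=0.550000, u=-0.310000: f=-0.637232 → u ← -0.310000 + 0.55·(-0.637232) = -0.660477
u(1.1) ≈ -0.6605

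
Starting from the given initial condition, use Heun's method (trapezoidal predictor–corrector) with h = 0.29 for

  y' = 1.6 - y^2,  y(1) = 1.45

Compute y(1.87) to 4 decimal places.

Heun: k1 = f(x_n, y_n); k2 = f(x_n + h, y_n + h·k1); y_{n+1} = y_n + (h/2)·(k1 + k2).
x=1.000000, y=1.450000:
  k1 = f(1.000000, 1.450000) = -0.502500
  k2 = f(1.290000, 1.304275) = -0.101133
  y ← 1.450000 + (0.29/2)·(-0.502500 + (-0.101133)) = 1.362473
x=1.290000, y=1.362473:
  k1 = f(1.290000, 1.362473) = -0.256333
  k2 = f(1.580000, 1.288137) = -0.059296
  y ← 1.362473 + (0.29/2)·(-0.256333 + (-0.059296)) = 1.316707
x=1.580000, y=1.316707:
  k1 = f(1.580000, 1.316707) = -0.133717
  k2 = f(1.870000, 1.277929) = -0.033102
  y ← 1.316707 + (0.29/2)·(-0.133717 + (-0.033102)) = 1.292518
y(1.87) ≈ 1.2925

1.2925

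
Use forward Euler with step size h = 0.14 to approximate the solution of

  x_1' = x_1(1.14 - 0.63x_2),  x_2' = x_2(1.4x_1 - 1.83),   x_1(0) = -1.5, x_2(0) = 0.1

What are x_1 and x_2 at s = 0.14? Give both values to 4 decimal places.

-1.7262, 0.0450

Euler on (x_1,x_2): x_1_{n+1} = x_1_n + h·x_1', x_2_{n+1} = x_2_n + h·x_2'.
0.000000: (-1.500000, 0.100000); f=(-1.615500, -0.393000) → (-1.726170, 0.044980)
(x_1(0.14), x_2(0.14)) ≈ (-1.7262, 0.0450)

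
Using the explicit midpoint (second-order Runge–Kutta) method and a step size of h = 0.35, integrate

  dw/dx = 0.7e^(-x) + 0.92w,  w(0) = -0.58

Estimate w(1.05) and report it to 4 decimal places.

-0.6823

Midpoint: k1 = f(x_n, w_n); k2 = f(x_n + h/2, w_n + (h/2)·k1); w_{n+1} = w_n + h·k2.
x=0.000000, w=-0.580000:
  k1 = f(0.000000, -0.580000) = 0.166400
  k2 = f(0.175000, -0.550880) = 0.080810
  w ← -0.580000 + 0.35·0.080810 = -0.551716
x=0.350000, w=-0.551716:
  k1 = f(0.350000, -0.551716) = -0.014297
  k2 = f(0.525000, -0.554218) = -0.095792
  w ← -0.551716 + 0.35·(-0.095792) = -0.585244
x=0.700000, w=-0.585244:
  k1 = f(0.700000, -0.585244) = -0.190814
  k2 = f(0.875000, -0.618636) = -0.277342
  w ← -0.585244 + 0.35·(-0.277342) = -0.682313
w(1.05) ≈ -0.6823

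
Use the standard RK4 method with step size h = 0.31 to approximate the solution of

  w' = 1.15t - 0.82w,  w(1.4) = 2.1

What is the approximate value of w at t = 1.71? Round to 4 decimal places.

2.1202

RK4: k1 = f(t_n, w_n); k2 = f(t_n + h/2, w_n + (h/2)·k1); k3 = f(t_n + h/2, w_n + (h/2)·k2); k4 = f(t_n + h, w_n + h·k3); w_{n+1} = w_n + (h/6)·(k1 + 2k2 + 2k3 + k4).
t=1.400000, w=2.100000:
  k1 = f(1.400000, 2.100000) = -0.112000
  k2 = f(1.555000, 2.082640) = 0.080485
  k3 = f(1.555000, 2.112475) = 0.056020
  k4 = f(1.710000, 2.117366) = 0.230260
  w ← 2.100000 + (0.31/6)·(k1 + 2k2 + 2k3 + k4) = 2.120216
w(1.71) ≈ 2.1202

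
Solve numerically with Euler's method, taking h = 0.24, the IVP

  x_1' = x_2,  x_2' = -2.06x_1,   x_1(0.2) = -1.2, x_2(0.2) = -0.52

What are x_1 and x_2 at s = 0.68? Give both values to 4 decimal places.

Euler on (x_1,x_2): x_1_{n+1} = x_1_n + h·x_1', x_2_{n+1} = x_2_n + h·x_2'.
0.200000: (-1.200000, -0.520000); f=(-0.520000, 2.472000) → (-1.324800, 0.073280)
0.440000: (-1.324800, 0.073280); f=(0.073280, 2.729088) → (-1.307213, 0.728261)
(x_1(0.68), x_2(0.68)) ≈ (-1.3072, 0.7283)

-1.3072, 0.7283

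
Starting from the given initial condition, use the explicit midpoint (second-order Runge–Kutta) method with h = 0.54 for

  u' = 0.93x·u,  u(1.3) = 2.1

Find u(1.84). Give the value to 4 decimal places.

Midpoint: k1 = f(x_n, u_n); k2 = f(x_n + h/2, u_n + (h/2)·k1); u_{n+1} = u_n + h·k2.
x=1.300000, u=2.100000:
  k1 = f(1.300000, 2.100000) = 2.538900
  k2 = f(1.570000, 2.785503) = 4.067113
  u ← 2.100000 + 0.54·4.067113 = 4.296241
u(1.84) ≈ 4.2962

4.2962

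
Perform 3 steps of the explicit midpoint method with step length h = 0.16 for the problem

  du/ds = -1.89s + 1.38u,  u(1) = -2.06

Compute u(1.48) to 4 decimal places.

Midpoint: k1 = f(s_n, u_n); k2 = f(s_n + h/2, u_n + (h/2)·k1); u_{n+1} = u_n + h·k2.
s=1.000000, u=-2.060000:
  k1 = f(1.000000, -2.060000) = -4.732800
  k2 = f(1.080000, -2.438624) = -5.406501
  u ← -2.060000 + 0.16·(-5.406501) = -2.925040
s=1.160000, u=-2.925040:
  k1 = f(1.160000, -2.925040) = -6.228955
  k2 = f(1.240000, -3.423357) = -7.067832
  u ← -2.925040 + 0.16·(-7.067832) = -4.055893
s=1.320000, u=-4.055893:
  k1 = f(1.320000, -4.055893) = -8.091933
  k2 = f(1.400000, -4.703248) = -9.136482
  u ← -4.055893 + 0.16·(-9.136482) = -5.517730
u(1.48) ≈ -5.5177

-5.5177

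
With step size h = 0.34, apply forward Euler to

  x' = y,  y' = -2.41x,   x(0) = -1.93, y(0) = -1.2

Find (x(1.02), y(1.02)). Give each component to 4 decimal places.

Euler on (x,y): x_{n+1} = x_n + h·x', y_{n+1} = y_n + h·y'.
0.000000: (-1.930000, -1.200000); f=(-1.200000, 4.651300) → (-2.338000, 0.381442)
0.340000: (-2.338000, 0.381442); f=(0.381442, 5.634580) → (-2.208310, 2.297199)
0.680000: (-2.208310, 2.297199); f=(2.297199, 5.322026) → (-1.427262, 4.106688)
(x(1.02), y(1.02)) ≈ (-1.4273, 4.1067)

-1.4273, 4.1067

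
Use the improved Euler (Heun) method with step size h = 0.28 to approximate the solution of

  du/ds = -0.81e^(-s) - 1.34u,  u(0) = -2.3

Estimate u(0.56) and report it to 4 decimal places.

Heun: k1 = f(s_n, u_n); k2 = f(s_n + h, u_n + h·k1); u_{n+1} = u_n + (h/2)·(k1 + k2).
s=0.000000, u=-2.300000:
  k1 = f(0.000000, -2.300000) = 2.272000
  k2 = f(0.280000, -1.663840) = 1.617361
  u ← -2.300000 + (0.28/2)·(2.272000 + 1.617361) = -1.755489
s=0.280000, u=-1.755489:
  k1 = f(0.280000, -1.755489) = 1.740171
  k2 = f(0.560000, -1.268242) = 1.236764
  u ← -1.755489 + (0.28/2)·(1.740171 + 1.236764) = -1.338719
u(0.56) ≈ -1.3387

-1.3387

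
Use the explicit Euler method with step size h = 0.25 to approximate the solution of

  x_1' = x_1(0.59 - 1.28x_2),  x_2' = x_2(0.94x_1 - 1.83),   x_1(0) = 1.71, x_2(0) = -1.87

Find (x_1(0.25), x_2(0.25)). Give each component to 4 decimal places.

2.9855, -1.7659

Euler on (x_1,x_2): x_1_{n+1} = x_1_n + h·x_1', x_2_{n+1} = x_2_n + h·x_2'.
0.000000: (1.710000, -1.870000); f=(5.101956, 0.416262) → (2.985489, -1.765934)
(x_1(0.25), x_2(0.25)) ≈ (2.9855, -1.7659)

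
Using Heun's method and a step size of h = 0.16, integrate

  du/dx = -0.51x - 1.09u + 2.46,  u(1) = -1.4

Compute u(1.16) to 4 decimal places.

Heun: k1 = f(x_n, u_n); k2 = f(x_n + h, u_n + h·k1); u_{n+1} = u_n + (h/2)·(k1 + k2).
x=1.000000, u=-1.400000:
  k1 = f(1.000000, -1.400000) = 3.476000
  k2 = f(1.160000, -0.843840) = 2.788186
  u ← -1.400000 + (0.16/2)·(3.476000 + 2.788186) = -0.898865
u(1.16) ≈ -0.8989

-0.8989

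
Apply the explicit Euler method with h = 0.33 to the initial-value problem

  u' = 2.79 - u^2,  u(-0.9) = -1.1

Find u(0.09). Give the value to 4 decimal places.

1.1346

Euler: u_{n+1} = u_n + h·f(x_n, u_n).
x=-0.900000, u=-1.100000: f=1.580000 → u ← -1.100000 + 0.33·1.580000 = -0.578600
x=-0.570000, u=-0.578600: f=2.455222 → u ← -0.578600 + 0.33·2.455222 = 0.231623
x=-0.240000, u=0.231623: f=2.736351 → u ← 0.231623 + 0.33·2.736351 = 1.134619
u(0.09) ≈ 1.1346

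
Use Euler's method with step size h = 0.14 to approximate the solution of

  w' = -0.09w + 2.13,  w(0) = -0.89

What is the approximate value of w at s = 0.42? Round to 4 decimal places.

0.0266

Euler: w_{n+1} = w_n + h·f(s_n, w_n).
s=0.000000, w=-0.890000: f=2.210100 → w ← -0.890000 + 0.14·2.210100 = -0.580586
s=0.140000, w=-0.580586: f=2.182253 → w ← -0.580586 + 0.14·2.182253 = -0.275071
s=0.280000, w=-0.275071: f=2.154756 → w ← -0.275071 + 0.14·2.154756 = 0.026595
w(0.42) ≈ 0.0266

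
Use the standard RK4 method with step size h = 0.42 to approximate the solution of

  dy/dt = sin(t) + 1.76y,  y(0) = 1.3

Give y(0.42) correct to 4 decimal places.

2.8323

RK4: k1 = f(t_n, y_n); k2 = f(t_n + h/2, y_n + (h/2)·k1); k3 = f(t_n + h/2, y_n + (h/2)·k2); k4 = f(t_n + h, y_n + h·k3); y_{n+1} = y_n + (h/6)·(k1 + 2k2 + 2k3 + k4).
t=0.000000, y=1.300000:
  k1 = f(0.000000, 1.300000) = 2.288000
  k2 = f(0.210000, 1.780480) = 3.342105
  k3 = f(0.210000, 2.001842) = 3.731702
  k4 = f(0.420000, 2.867315) = 5.454234
  y ← 1.300000 + (0.42/6)·(k1 + 2k2 + 2k3 + k4) = 2.832289
y(0.42) ≈ 2.8323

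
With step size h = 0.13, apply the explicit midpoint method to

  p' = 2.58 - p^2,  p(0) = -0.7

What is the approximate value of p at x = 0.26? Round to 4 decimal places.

-0.0786

Midpoint: k1 = f(x_n, p_n); k2 = f(x_n + h/2, p_n + (h/2)·k1); p_{n+1} = p_n + h·k2.
x=0.000000, p=-0.700000:
  k1 = f(0.000000, -0.700000) = 2.090000
  k2 = f(0.065000, -0.564150) = 2.261735
  p ← -0.700000 + 0.13·2.261735 = -0.405974
x=0.130000, p=-0.405974:
  k1 = f(0.130000, -0.405974) = 2.415185
  k2 = f(0.195000, -0.248987) = 2.518005
  p ← -0.405974 + 0.13·2.518005 = -0.078634
p(0.26) ≈ -0.0786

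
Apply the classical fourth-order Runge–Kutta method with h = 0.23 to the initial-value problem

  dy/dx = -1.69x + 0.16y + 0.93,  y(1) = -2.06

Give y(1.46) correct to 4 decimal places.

RK4: k1 = f(x_n, y_n); k2 = f(x_n + h/2, y_n + (h/2)·k1); k3 = f(x_n + h/2, y_n + (h/2)·k2); k4 = f(x_n + h, y_n + h·k3); y_{n+1} = y_n + (h/6)·(k1 + 2k2 + 2k3 + k4).
x=1.000000, y=-2.060000:
  k1 = f(1.000000, -2.060000) = -1.089600
  k2 = f(1.115000, -2.185304) = -1.303999
  k3 = f(1.115000, -2.209960) = -1.307944
  k4 = f(1.230000, -2.360827) = -1.526432
  y ← -2.060000 + (0.23/6)·(k1 + 2k2 + 2k3 + k4) = -2.360530
x=1.230000, y=-2.360530:
  k1 = f(1.230000, -2.360530) = -1.526385
  k2 = f(1.345000, -2.536064) = -1.748820
  k3 = f(1.345000, -2.561644) = -1.752913
  k4 = f(1.460000, -2.763700) = -1.979592
  y ← -2.360530 + (0.23/6)·(k1 + 2k2 + 2k3 + k4) = -2.763392
y(1.46) ≈ -2.7634

-2.7634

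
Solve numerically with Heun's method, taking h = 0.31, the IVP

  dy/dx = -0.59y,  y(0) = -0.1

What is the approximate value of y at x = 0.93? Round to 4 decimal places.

-0.0580

Heun: k1 = f(x_n, y_n); k2 = f(x_n + h, y_n + h·k1); y_{n+1} = y_n + (h/2)·(k1 + k2).
x=0.000000, y=-0.100000:
  k1 = f(0.000000, -0.100000) = 0.059000
  k2 = f(0.310000, -0.081710) = 0.048209
  y ← -0.100000 + (0.31/2)·(0.059000 + 0.048209) = -0.083383
x=0.310000, y=-0.083383:
  k1 = f(0.310000, -0.083383) = 0.049196
  k2 = f(0.620000, -0.068132) = 0.040198
  y ← -0.083383 + (0.31/2)·(0.049196 + 0.040198) = -0.069527
x=0.620000, y=-0.069527:
  k1 = f(0.620000, -0.069527) = 0.041021
  k2 = f(0.930000, -0.056810) = 0.033518
  y ← -0.069527 + (0.31/2)·(0.041021 + 0.033518) = -0.057973
y(0.93) ≈ -0.0580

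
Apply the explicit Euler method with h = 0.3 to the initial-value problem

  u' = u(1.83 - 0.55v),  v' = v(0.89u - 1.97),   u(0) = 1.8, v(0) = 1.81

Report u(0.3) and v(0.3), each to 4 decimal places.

Euler on (u,v): u_{n+1} = u_n + h·u', v_{n+1} = v_n + h·v'.
0.000000: (1.800000, 1.810000); f=(1.502100, -0.666080) → (2.250630, 1.610176)
(u(0.3), v(0.3)) ≈ (2.2506, 1.6102)

2.2506, 1.6102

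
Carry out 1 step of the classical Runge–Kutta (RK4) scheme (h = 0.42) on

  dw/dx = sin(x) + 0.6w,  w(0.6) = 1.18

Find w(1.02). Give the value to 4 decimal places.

1.8587

RK4: k1 = f(x_n, w_n); k2 = f(x_n + h/2, w_n + (h/2)·k1); k3 = f(x_n + h/2, w_n + (h/2)·k2); k4 = f(x_n + h, w_n + h·k3); w_{n+1} = w_n + (h/6)·(k1 + 2k2 + 2k3 + k4).
x=0.600000, w=1.180000:
  k1 = f(0.600000, 1.180000) = 1.272642
  k2 = f(0.810000, 1.447255) = 1.592640
  k3 = f(0.810000, 1.514454) = 1.632960
  k4 = f(1.020000, 1.865843) = 1.971614
  w ← 1.180000 + (0.42/6)·(k1 + 2k2 + 2k3 + k4) = 1.858682
w(1.02) ≈ 1.8587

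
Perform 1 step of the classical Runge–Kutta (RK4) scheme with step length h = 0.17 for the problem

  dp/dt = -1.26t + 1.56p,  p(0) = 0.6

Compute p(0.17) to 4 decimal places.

0.7623

RK4: k1 = f(t_n, p_n); k2 = f(t_n + h/2, p_n + (h/2)·k1); k3 = f(t_n + h/2, p_n + (h/2)·k2); k4 = f(t_n + h, p_n + h·k3); p_{n+1} = p_n + (h/6)·(k1 + 2k2 + 2k3 + k4).
t=0.000000, p=0.600000:
  k1 = f(0.000000, 0.600000) = 0.936000
  k2 = f(0.085000, 0.679560) = 0.953014
  k3 = f(0.085000, 0.681006) = 0.955270
  k4 = f(0.170000, 0.762396) = 0.975137
  p ← 0.600000 + (0.17/6)·(k1 + 2k2 + 2k3 + k4) = 0.762285
p(0.17) ≈ 0.7623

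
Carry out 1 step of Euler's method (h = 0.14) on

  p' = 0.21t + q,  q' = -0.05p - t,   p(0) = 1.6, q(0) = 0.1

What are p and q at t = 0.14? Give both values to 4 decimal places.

1.6140, 0.0888

Euler on (p,q): p_{n+1} = p_n + h·p', q_{n+1} = q_n + h·q'.
0.000000: (1.600000, 0.100000); f=(0.100000, -0.080000) → (1.614000, 0.088800)
(p(0.14), q(0.14)) ≈ (1.6140, 0.0888)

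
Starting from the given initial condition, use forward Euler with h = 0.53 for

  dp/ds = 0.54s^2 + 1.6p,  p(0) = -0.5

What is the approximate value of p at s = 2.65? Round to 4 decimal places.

-6.5476

Euler: p_{n+1} = p_n + h·f(s_n, p_n).
s=0.000000, p=-0.500000: f=-0.800000 → p ← -0.500000 + 0.53·(-0.800000) = -0.924000
s=0.530000, p=-0.924000: f=-1.326714 → p ← -0.924000 + 0.53·(-1.326714) = -1.627158
s=1.060000, p=-1.627158: f=-1.996709 → p ← -1.627158 + 0.53·(-1.996709) = -2.685414
s=1.590000, p=-2.685414: f=-2.931489 → p ← -2.685414 + 0.53·(-2.931489) = -4.239104
s=2.120000, p=-4.239104: f=-4.355590 → p ← -4.239104 + 0.53·(-4.355590) = -6.547566
p(2.65) ≈ -6.5476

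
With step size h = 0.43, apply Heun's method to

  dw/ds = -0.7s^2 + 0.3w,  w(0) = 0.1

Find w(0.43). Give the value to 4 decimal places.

0.0859

Heun: k1 = f(s_n, w_n); k2 = f(s_n + h, w_n + h·k1); w_{n+1} = w_n + (h/2)·(k1 + k2).
s=0.000000, w=0.100000:
  k1 = f(0.000000, 0.100000) = 0.030000
  k2 = f(0.430000, 0.112900) = -0.095560
  w ← 0.100000 + (0.43/2)·(0.030000 + (-0.095560)) = 0.085905
w(0.43) ≈ 0.0859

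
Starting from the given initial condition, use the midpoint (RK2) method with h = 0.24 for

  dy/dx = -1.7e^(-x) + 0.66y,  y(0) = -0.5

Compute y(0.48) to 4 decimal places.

Midpoint: k1 = f(x_n, y_n); k2 = f(x_n + h/2, y_n + (h/2)·k1); y_{n+1} = y_n + h·k2.
x=0.000000, y=-0.500000:
  k1 = f(0.000000, -0.500000) = -2.030000
  k2 = f(0.120000, -0.743600) = -1.998541
  y ← -0.500000 + 0.24·(-1.998541) = -0.979650
x=0.240000, y=-0.979650:
  k1 = f(0.240000, -0.979650) = -1.983836
  k2 = f(0.360000, -1.217710) = -1.989738
  y ← -0.979650 + 0.24·(-1.989738) = -1.457187
y(0.48) ≈ -1.4572

-1.4572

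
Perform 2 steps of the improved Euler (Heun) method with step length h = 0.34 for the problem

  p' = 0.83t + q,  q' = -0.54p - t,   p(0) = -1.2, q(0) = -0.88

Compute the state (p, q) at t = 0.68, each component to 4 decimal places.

Heun on (p,q): k1 = f(t_n, state_n); k2 = f(t_n + h, state_n + h·k1); state_{n+1} = state_n + (h/2)·(k1 + k2).
0.000000: (-1.200000, -0.880000)
  k1 = (-0.880000, 0.648000)
  predictor → (-1.499200, -0.659680)
  k2 = (-0.377480, 0.469568)
  → (-1.413772, -0.690013)
0.340000: (-1.413772, -0.690013)
  k1 = (-0.407813, 0.423437)
  predictor → (-1.552428, -0.546045)
  k2 = (0.018355, 0.158311)
  → (-1.479980, -0.591116)
(p(0.68), q(0.68)) ≈ (-1.4800, -0.5911)

-1.4800, -0.5911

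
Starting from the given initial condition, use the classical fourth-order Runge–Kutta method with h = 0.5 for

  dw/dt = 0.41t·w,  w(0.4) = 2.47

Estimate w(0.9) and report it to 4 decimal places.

RK4: k1 = f(t_n, w_n); k2 = f(t_n + h/2, w_n + (h/2)·k1); k3 = f(t_n + h/2, w_n + (h/2)·k2); k4 = f(t_n + h, w_n + h·k3); w_{n+1} = w_n + (h/6)·(k1 + 2k2 + 2k3 + k4).
t=0.400000, w=2.470000:
  k1 = f(0.400000, 2.470000) = 0.405080
  k2 = f(0.650000, 2.571270) = 0.685243
  k3 = f(0.650000, 2.641311) = 0.703909
  k4 = f(0.900000, 2.821955) = 1.041301
  w ← 2.470000 + (0.5/6)·(k1 + 2k2 + 2k3 + k4) = 2.822057
w(0.9) ≈ 2.8221

2.8221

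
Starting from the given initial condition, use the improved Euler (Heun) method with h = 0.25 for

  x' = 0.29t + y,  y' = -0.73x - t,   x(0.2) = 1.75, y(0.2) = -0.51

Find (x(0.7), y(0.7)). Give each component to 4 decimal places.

1.3659, -1.3185

Heun on (x,y): k1 = f(t_n, state_n); k2 = f(t_n + h, state_n + h·k1); state_{n+1} = state_n + (h/2)·(k1 + k2).
0.200000: (1.750000, -0.510000)
  k1 = (-0.452000, -1.477500)
  predictor → (1.637000, -0.879375)
  k2 = (-0.748875, -1.645010)
  → (1.599891, -0.900314)
0.450000: (1.599891, -0.900314)
  k1 = (-0.769814, -1.617920)
  predictor → (1.407437, -1.304794)
  k2 = (-1.101794, -1.727429)
  → (1.365940, -1.318482)
(x(0.7), y(0.7)) ≈ (1.3659, -1.3185)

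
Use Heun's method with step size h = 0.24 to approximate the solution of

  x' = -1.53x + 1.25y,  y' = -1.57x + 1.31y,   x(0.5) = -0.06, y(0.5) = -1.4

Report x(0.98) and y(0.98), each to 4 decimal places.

-0.8162, -2.1997

Heun on (x,y): k1 = f(s_n, state_n); k2 = f(s_n + h, state_n + h·k1); state_{n+1} = state_n + (h/2)·(k1 + k2).
0.500000: (-0.060000, -1.400000)
  k1 = (-1.658200, -1.739800)
  predictor → (-0.457968, -1.817552)
  k2 = (-1.571249, -1.661983)
  → (-0.447534, -1.808214)
0.740000: (-0.447534, -1.808214)
  k1 = (-1.575541, -1.666132)
  predictor → (-0.825664, -2.208086)
  k2 = (-1.496842, -1.596300)
  → (-0.816220, -2.199706)
(x(0.98), y(0.98)) ≈ (-0.8162, -2.1997)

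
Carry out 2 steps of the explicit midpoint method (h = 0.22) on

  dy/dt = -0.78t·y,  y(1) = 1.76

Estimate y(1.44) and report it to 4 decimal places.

1.1565

Midpoint: k1 = f(t_n, y_n); k2 = f(t_n + h/2, y_n + (h/2)·k1); y_{n+1} = y_n + h·k2.
t=1.000000, y=1.760000:
  k1 = f(1.000000, 1.760000) = -1.372800
  k2 = f(1.110000, 1.608992) = -1.393065
  y ← 1.760000 + 0.22·(-1.393065) = 1.453526
t=1.220000, y=1.453526:
  k1 = f(1.220000, 1.453526) = -1.383175
  k2 = f(1.330000, 1.301376) = -1.350048
  y ← 1.453526 + 0.22·(-1.350048) = 1.156515
y(1.44) ≈ 1.1565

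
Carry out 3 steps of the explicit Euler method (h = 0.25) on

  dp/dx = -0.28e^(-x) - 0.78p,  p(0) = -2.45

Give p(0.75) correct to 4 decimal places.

-1.4098

Euler: p_{n+1} = p_n + h·f(x_n, p_n).
x=0.000000, p=-2.450000: f=1.631000 → p ← -2.450000 + 0.25·1.631000 = -2.042250
x=0.250000, p=-2.042250: f=1.374891 → p ← -2.042250 + 0.25·1.374891 = -1.698527
x=0.500000, p=-1.698527: f=1.155023 → p ← -1.698527 + 0.25·1.155023 = -1.409772
p(0.75) ≈ -1.4098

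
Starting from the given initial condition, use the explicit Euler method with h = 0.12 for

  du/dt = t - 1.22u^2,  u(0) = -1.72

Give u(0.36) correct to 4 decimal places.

Euler: u_{n+1} = u_n + h·f(t_n, u_n).
t=0.000000, u=-1.720000: f=-3.609248 → u ← -1.720000 + 0.12·(-3.609248) = -2.153110
t=0.120000, u=-2.153110: f=-5.535776 → u ← -2.153110 + 0.12·(-5.535776) = -2.817403
t=0.240000, u=-2.817403: f=-9.444066 → u ← -2.817403 + 0.12·(-9.444066) = -3.950691
u(0.36) ≈ -3.9507

-3.9507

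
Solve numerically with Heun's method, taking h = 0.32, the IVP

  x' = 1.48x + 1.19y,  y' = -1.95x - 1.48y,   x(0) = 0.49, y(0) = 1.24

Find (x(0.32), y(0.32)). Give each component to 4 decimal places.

Heun on (x,y): k1 = f(t_n, state_n); k2 = f(t_n + h, state_n + h·k1); state_{n+1} = state_n + (h/2)·(k1 + k2).
0.000000: (0.490000, 1.240000)
  k1 = (2.200800, -2.790700)
  predictor → (1.194256, 0.346976)
  k2 = (2.180400, -2.842324)
  → (1.190992, 0.338716)
(x(0.32), y(0.32)) ≈ (1.1910, 0.3387)

1.1910, 0.3387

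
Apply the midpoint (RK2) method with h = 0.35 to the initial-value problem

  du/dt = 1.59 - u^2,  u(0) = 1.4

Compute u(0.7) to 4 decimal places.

Midpoint: k1 = f(t_n, u_n); k2 = f(t_n + h/2, u_n + (h/2)·k1); u_{n+1} = u_n + h·k2.
t=0.000000, u=1.400000:
  k1 = f(0.000000, 1.400000) = -0.370000
  k2 = f(0.175000, 1.335250) = -0.192893
  u ← 1.400000 + 0.35·(-0.192893) = 1.332488
t=0.350000, u=1.332488:
  k1 = f(0.350000, 1.332488) = -0.185523
  k2 = f(0.525000, 1.300021) = -0.100055
  u ← 1.332488 + 0.35·(-0.100055) = 1.297468
u(0.7) ≈ 1.2975

1.2975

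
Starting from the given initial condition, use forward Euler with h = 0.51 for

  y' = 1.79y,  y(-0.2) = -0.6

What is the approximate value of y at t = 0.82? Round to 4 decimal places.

Euler: y_{n+1} = y_n + h·f(t_n, y_n).
t=-0.200000, y=-0.600000: f=-1.074000 → y ← -0.600000 + 0.51·(-1.074000) = -1.147740
t=0.310000, y=-1.147740: f=-2.054455 → y ← -1.147740 + 0.51·(-2.054455) = -2.195512
y(0.82) ≈ -2.1955

-2.1955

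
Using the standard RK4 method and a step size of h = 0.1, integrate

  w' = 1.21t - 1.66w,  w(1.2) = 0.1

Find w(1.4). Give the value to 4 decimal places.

RK4: k1 = f(t_n, w_n); k2 = f(t_n + h/2, w_n + (h/2)·k1); k3 = f(t_n + h/2, w_n + (h/2)·k2); k4 = f(t_n + h, w_n + h·k3); w_{n+1} = w_n + (h/6)·(k1 + 2k2 + 2k3 + k4).
t=1.200000, w=0.100000:
  k1 = f(1.200000, 0.100000) = 1.286000
  k2 = f(1.250000, 0.164300) = 1.239762
  k3 = f(1.250000, 0.161988) = 1.243600
  k4 = f(1.300000, 0.224360) = 1.200562
  w ← 0.100000 + (0.1/6)·(k1 + 2k2 + 2k3 + k4) = 0.224221
t=1.300000, w=0.224221:
  k1 = f(1.300000, 0.224221) = 1.200792
  k2 = f(1.350000, 0.284261) = 1.161627
  k3 = f(1.350000, 0.282303) = 1.164877
  k4 = f(1.400000, 0.340709) = 1.128423
  w ← 0.224221 + (0.1/6)·(k1 + 2k2 + 2k3 + k4) = 0.340592
w(1.4) ≈ 0.3406

0.3406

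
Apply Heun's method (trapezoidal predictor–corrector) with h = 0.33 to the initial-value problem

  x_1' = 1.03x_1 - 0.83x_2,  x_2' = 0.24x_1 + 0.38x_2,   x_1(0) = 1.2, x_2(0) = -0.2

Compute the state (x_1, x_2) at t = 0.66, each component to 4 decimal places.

Heun on (x_1,x_2): k1 = f(t_n, state_n); k2 = f(t_n + h, state_n + h·k1); state_{n+1} = state_n + (h/2)·(k1 + k2).
0.000000: (1.200000, -0.200000)
  k1 = (1.402000, 0.212000)
  predictor → (1.662660, -0.130040)
  k2 = (1.820473, 0.349623)
  → (1.731708, -0.107332)
0.330000: (1.731708, -0.107332)
  k1 = (1.872745, 0.374824)
  predictor → (2.349714, 0.016360)
  k2 = (2.406627, 0.570148)
  → (2.437804, 0.048588)
(x_1(0.66), x_2(0.66)) ≈ (2.4378, 0.0486)

2.4378, 0.0486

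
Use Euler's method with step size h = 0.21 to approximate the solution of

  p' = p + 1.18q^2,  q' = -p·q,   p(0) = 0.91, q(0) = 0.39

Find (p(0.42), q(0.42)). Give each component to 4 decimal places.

1.4026, 0.2400

Euler on (p,q): p_{n+1} = p_n + h·p', q_{n+1} = q_n + h·q'.
0.000000: (0.910000, 0.390000); f=(1.089478, -0.354900) → (1.138790, 0.315471)
0.210000: (1.138790, 0.315471); f=(1.256226, -0.359255) → (1.402598, 0.240027)
(p(0.42), q(0.42)) ≈ (1.4026, 0.2400)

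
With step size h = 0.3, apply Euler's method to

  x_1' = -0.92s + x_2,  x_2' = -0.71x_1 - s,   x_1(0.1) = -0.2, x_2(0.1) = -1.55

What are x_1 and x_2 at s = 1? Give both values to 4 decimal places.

-1.9104, -1.4506

Euler on (x_1,x_2): x_1_{n+1} = x_1_n + h·x_1', x_2_{n+1} = x_2_n + h·x_2'.
0.100000: (-0.200000, -1.550000); f=(-1.642000, 0.042000) → (-0.692600, -1.537400)
0.400000: (-0.692600, -1.537400); f=(-1.905400, 0.091746) → (-1.264220, -1.509876)
0.700000: (-1.264220, -1.509876); f=(-2.153876, 0.197596) → (-1.910383, -1.450597)
(x_1(1), x_2(1)) ≈ (-1.9104, -1.4506)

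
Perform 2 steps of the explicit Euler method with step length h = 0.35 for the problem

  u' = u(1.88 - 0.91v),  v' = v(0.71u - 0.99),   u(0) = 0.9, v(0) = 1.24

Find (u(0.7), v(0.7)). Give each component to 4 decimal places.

1.4909, 1.0180

Euler on (u,v): u_{n+1} = u_n + h·u', v_{n+1} = v_n + h·v'.
0.000000: (0.900000, 1.240000); f=(0.676440, -0.435240) → (1.136754, 1.087666)
0.350000: (1.136754, 1.087666); f=(1.011966, -0.198939) → (1.490942, 1.018037)
(u(0.7), v(0.7)) ≈ (1.4909, 1.0180)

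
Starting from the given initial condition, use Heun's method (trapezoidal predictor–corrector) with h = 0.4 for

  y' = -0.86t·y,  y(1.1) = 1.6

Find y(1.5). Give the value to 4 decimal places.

Heun: k1 = f(t_n, y_n); k2 = f(t_n + h, y_n + h·k1); y_{n+1} = y_n + (h/2)·(k1 + k2).
t=1.100000, y=1.600000:
  k1 = f(1.100000, 1.600000) = -1.513600
  k2 = f(1.500000, 0.994560) = -1.282982
  y ← 1.600000 + (0.4/2)·(-1.513600 + (-1.282982)) = 1.040684
y(1.5) ≈ 1.0407

1.0407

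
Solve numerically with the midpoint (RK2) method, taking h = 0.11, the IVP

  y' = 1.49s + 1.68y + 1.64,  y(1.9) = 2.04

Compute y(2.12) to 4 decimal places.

4.1693

Midpoint: k1 = f(s_n, y_n); k2 = f(s_n + h/2, y_n + (h/2)·k1); y_{n+1} = y_n + h·k2.
s=1.900000, y=2.040000:
  k1 = f(1.900000, 2.040000) = 7.898200
  k2 = f(1.955000, 2.474401) = 8.709944
  y ← 2.040000 + 0.11·8.709944 = 2.998094
s=2.010000, y=2.998094:
  k1 = f(2.010000, 2.998094) = 9.671698
  k2 = f(2.065000, 3.530037) = 10.647312
  y ← 2.998094 + 0.11·10.647312 = 4.169298
y(2.12) ≈ 4.1693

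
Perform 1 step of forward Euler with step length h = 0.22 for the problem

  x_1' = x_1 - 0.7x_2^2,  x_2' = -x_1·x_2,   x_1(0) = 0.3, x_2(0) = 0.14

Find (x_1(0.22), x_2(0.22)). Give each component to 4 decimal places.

0.3630, 0.1308

Euler on (x_1,x_2): x_1_{n+1} = x_1_n + h·x_1', x_2_{n+1} = x_2_n + h·x_2'.
0.000000: (0.300000, 0.140000); f=(0.286280, -0.042000) → (0.362982, 0.130760)
(x_1(0.22), x_2(0.22)) ≈ (0.3630, 0.1308)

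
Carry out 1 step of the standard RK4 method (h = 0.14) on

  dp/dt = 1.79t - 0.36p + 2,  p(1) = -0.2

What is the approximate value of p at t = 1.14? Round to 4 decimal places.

RK4: k1 = f(t_n, p_n); k2 = f(t_n + h/2, p_n + (h/2)·k1); k3 = f(t_n + h/2, p_n + (h/2)·k2); k4 = f(t_n + h, p_n + h·k3); p_{n+1} = p_n + (h/6)·(k1 + 2k2 + 2k3 + k4).
t=1.000000, p=-0.200000:
  k1 = f(1.000000, -0.200000) = 3.862000
  k2 = f(1.070000, 0.070340) = 3.889978
  k3 = f(1.070000, 0.072298) = 3.889273
  k4 = f(1.140000, 0.344498) = 3.916581
  p ← -0.200000 + (0.14/6)·(k1 + 2k2 + 2k3 + k4) = 0.344532
p(1.14) ≈ 0.3445

0.3445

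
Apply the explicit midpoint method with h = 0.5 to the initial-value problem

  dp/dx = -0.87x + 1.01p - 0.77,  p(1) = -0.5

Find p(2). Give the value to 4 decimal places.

Midpoint: k1 = f(x_n, p_n); k2 = f(x_n + h/2, p_n + (h/2)·k1); p_{n+1} = p_n + h·k2.
x=1.000000, p=-0.500000:
  k1 = f(1.000000, -0.500000) = -2.145000
  k2 = f(1.250000, -1.036250) = -2.904112
  p ← -0.500000 + 0.5·(-2.904112) = -1.952056
x=1.500000, p=-1.952056:
  k1 = f(1.500000, -1.952056) = -4.046577
  k2 = f(1.750000, -2.963700) = -5.285837
  p ← -1.952056 + 0.5·(-5.285837) = -4.594975
p(2) ≈ -4.5950

-4.5950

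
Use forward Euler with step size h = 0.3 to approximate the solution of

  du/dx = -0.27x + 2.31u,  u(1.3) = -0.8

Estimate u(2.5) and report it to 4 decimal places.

Euler: u_{n+1} = u_n + h·f(x_n, u_n).
x=1.300000, u=-0.800000: f=-2.199000 → u ← -0.800000 + 0.3·(-2.199000) = -1.459700
x=1.600000, u=-1.459700: f=-3.803907 → u ← -1.459700 + 0.3·(-3.803907) = -2.600872
x=1.900000, u=-2.600872: f=-6.521015 → u ← -2.600872 + 0.3·(-6.521015) = -4.557176
x=2.200000, u=-4.557176: f=-11.121078 → u ← -4.557176 + 0.3·(-11.121078) = -7.893500
u(2.5) ≈ -7.8935

-7.8935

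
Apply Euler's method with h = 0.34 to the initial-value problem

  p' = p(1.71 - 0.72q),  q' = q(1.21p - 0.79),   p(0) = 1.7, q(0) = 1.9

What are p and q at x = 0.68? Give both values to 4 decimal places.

Euler on (p,q): p_{n+1} = p_n + h·p', q_{n+1} = q_n + h·q'.
0.000000: (1.700000, 1.900000); f=(0.581400, 2.407300) → (1.897676, 2.718482)
0.340000: (1.897676, 2.718482); f=(-0.469309, 4.094545) → (1.738111, 4.110627)
(p(0.68), q(0.68)) ≈ (1.7381, 4.1106)

1.7381, 4.1106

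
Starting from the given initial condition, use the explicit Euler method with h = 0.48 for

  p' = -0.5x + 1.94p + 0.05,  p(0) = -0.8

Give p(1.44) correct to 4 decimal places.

-6.0550

Euler: p_{n+1} = p_n + h·f(x_n, p_n).
x=0.000000, p=-0.800000: f=-1.502000 → p ← -0.800000 + 0.48·(-1.502000) = -1.520960
x=0.480000, p=-1.520960: f=-3.140662 → p ← -1.520960 + 0.48·(-3.140662) = -3.028478
x=0.960000, p=-3.028478: f=-6.305247 → p ← -3.028478 + 0.48·(-6.305247) = -6.054997
p(1.44) ≈ -6.0550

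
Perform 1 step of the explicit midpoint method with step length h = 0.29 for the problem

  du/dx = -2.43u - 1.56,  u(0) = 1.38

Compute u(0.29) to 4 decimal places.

Midpoint: k1 = f(x_n, u_n); k2 = f(x_n + h/2, u_n + (h/2)·k1); u_{n+1} = u_n + h·k2.
x=0.000000, u=1.380000:
  k1 = f(0.000000, 1.380000) = -4.913400
  k2 = f(0.145000, 0.667557) = -3.182164
  u ← 1.380000 + 0.29·(-3.182164) = 0.457173
u(0.29) ≈ 0.4572

0.4572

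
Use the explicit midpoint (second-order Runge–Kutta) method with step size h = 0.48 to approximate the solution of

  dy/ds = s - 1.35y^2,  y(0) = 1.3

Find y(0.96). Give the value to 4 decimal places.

0.9714

Midpoint: k1 = f(s_n, y_n); k2 = f(s_n + h/2, y_n + (h/2)·k1); y_{n+1} = y_n + h·k2.
s=0.000000, y=1.300000:
  k1 = f(0.000000, 1.300000) = -2.281500
  k2 = f(0.240000, 0.752440) = -0.524324
  y ← 1.300000 + 0.48·(-0.524324) = 1.048324
s=0.480000, y=1.048324:
  k1 = f(0.480000, 1.048324) = -1.003629
  k2 = f(0.720000, 0.807454) = -0.160175
  y ← 1.048324 + 0.48·(-0.160175) = 0.971441
y(0.96) ≈ 0.9714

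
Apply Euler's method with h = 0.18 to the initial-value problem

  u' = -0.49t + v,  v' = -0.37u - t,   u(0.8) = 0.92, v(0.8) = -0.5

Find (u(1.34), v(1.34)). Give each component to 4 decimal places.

0.2759, -1.1774

Euler on (u,v): u_{n+1} = u_n + h·u', v_{n+1} = v_n + h·v'.
0.800000: (0.920000, -0.500000); f=(-0.892000, -1.140400) → (0.759440, -0.705272)
0.980000: (0.759440, -0.705272); f=(-1.185472, -1.260993) → (0.546055, -0.932251)
1.160000: (0.546055, -0.932251); f=(-1.500651, -1.362040) → (0.275938, -1.177418)
(u(1.34), v(1.34)) ≈ (0.2759, -1.1774)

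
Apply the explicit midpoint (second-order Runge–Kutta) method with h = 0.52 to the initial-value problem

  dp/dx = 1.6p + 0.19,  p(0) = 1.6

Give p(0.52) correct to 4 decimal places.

Midpoint: k1 = f(x_n, p_n); k2 = f(x_n + h/2, p_n + (h/2)·k1); p_{n+1} = p_n + h·k2.
x=0.000000, p=1.600000:
  k1 = f(0.000000, 1.600000) = 2.750000
  k2 = f(0.260000, 2.315000) = 3.894000
  p ← 1.600000 + 0.52·3.894000 = 3.624880
p(0.52) ≈ 3.6249

3.6249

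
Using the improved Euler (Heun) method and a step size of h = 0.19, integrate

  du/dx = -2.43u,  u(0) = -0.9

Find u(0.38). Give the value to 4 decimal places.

Heun: k1 = f(x_n, u_n); k2 = f(x_n + h, u_n + h·k1); u_{n+1} = u_n + (h/2)·(k1 + k2).
x=0.000000, u=-0.900000:
  k1 = f(0.000000, -0.900000) = 2.187000
  k2 = f(0.190000, -0.484470) = 1.177262
  u ← -0.900000 + (0.19/2)·(2.187000 + 1.177262) = -0.580395
x=0.190000, u=-0.580395:
  k1 = f(0.190000, -0.580395) = 1.410360
  k2 = f(0.380000, -0.312427) = 0.759197
  u ← -0.580395 + (0.19/2)·(1.410360 + 0.759197) = -0.374287
u(0.38) ≈ -0.3743

-0.3743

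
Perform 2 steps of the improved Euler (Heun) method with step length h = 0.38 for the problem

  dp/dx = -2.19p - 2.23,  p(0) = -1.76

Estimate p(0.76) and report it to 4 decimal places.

-1.2143

Heun: k1 = f(x_n, p_n); k2 = f(x_n + h, p_n + h·k1); p_{n+1} = p_n + (h/2)·(k1 + k2).
x=0.000000, p=-1.760000:
  k1 = f(0.000000, -1.760000) = 1.624400
  k2 = f(0.380000, -1.142728) = 0.272574
  p ← -1.760000 + (0.38/2)·(1.624400 + 0.272574) = -1.399575
x=0.380000, p=-1.399575:
  k1 = f(0.380000, -1.399575) = 0.835069
  k2 = f(0.760000, -1.082249) = 0.140125
  p ← -1.399575 + (0.38/2)·(0.835069 + 0.140125) = -1.214288
p(0.76) ≈ -1.2143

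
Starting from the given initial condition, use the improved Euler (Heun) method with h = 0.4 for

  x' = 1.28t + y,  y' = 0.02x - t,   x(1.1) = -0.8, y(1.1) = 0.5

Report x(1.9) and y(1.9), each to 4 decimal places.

Heun on (x,y): k1 = f(t_n, state_n); k2 = f(t_n + h, state_n + h·k1); state_{n+1} = state_n + (h/2)·(k1 + k2).
1.100000: (-0.800000, 0.500000)
  k1 = (1.908000, -1.116000)
  predictor → (-0.036800, 0.053600)
  k2 = (1.973600, -1.500736)
  → (-0.023680, -0.023347)
1.500000: (-0.023680, -0.023347)
  k1 = (1.896653, -1.500474)
  predictor → (0.734981, -0.623537)
  k2 = (1.808463, -1.885300)
  → (0.717343, -0.700502)
(x(1.9), y(1.9)) ≈ (0.7173, -0.7005)

0.7173, -0.7005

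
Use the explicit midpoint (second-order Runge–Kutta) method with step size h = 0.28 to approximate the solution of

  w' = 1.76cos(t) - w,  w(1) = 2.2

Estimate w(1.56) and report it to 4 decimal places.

Midpoint: k1 = f(t_n, w_n); k2 = f(t_n + h/2, w_n + (h/2)·k1); w_{n+1} = w_n + h·k2.
t=1.000000, w=2.200000:
  k1 = f(1.000000, 2.200000) = -1.249068
  k2 = f(1.140000, 2.025130) = -1.290164
  w ← 2.200000 + 0.28·(-1.290164) = 1.838754
t=1.280000, w=1.838754:
  k1 = f(1.280000, 1.838754) = -1.334135
  k2 = f(1.420000, 1.651975) = -1.387578
  w ← 1.838754 + 0.28·(-1.387578) = 1.450232
w(1.56) ≈ 1.4502

1.4502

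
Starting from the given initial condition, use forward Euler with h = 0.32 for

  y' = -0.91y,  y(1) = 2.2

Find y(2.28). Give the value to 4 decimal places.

0.5553

Euler: y_{n+1} = y_n + h·f(t_n, y_n).
t=1.000000, y=2.200000: f=-2.002000 → y ← 2.200000 + 0.32·(-2.002000) = 1.559360
t=1.320000, y=1.559360: f=-1.419018 → y ← 1.559360 + 0.32·(-1.419018) = 1.105274
t=1.640000, y=1.105274: f=-1.005800 → y ← 1.105274 + 0.32·(-1.005800) = 0.783418
t=1.960000, y=0.783418: f=-0.712911 → y ← 0.783418 + 0.32·(-0.712911) = 0.555287
y(2.28) ≈ 0.5553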